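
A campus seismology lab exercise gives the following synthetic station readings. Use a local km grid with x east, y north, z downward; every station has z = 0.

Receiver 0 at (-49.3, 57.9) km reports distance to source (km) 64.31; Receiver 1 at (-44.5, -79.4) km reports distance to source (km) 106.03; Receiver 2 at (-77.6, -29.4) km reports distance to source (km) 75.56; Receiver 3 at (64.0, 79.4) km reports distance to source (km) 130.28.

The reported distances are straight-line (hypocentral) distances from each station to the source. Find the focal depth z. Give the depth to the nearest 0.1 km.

depth ≈ 47.2 km

Each station gives a sphere (x−x_i)² + (y−y_i)² + z² = d_i² (stations at z=0).
Subtracting the Receiver 0 sphere from Receiver 1 and Receiver 2: z² cancels, leaving linear equations in x and y:
9.6 x − 274.6 y = -4604.87
-56.6 x − 174.6 y = -470.32
Solving: x ≈ -39.194, y ≈ 15.399 km (keep extra digits for the depth step; rounded: -39.2, 15.4).
Then from the Receiver 0 sphere: z² = 64.31² − (x + 49.3)² − (y − 57.9)² with x = -39.194, y = 15.399, so z ≈ 47.194 ≈ 47.2 km.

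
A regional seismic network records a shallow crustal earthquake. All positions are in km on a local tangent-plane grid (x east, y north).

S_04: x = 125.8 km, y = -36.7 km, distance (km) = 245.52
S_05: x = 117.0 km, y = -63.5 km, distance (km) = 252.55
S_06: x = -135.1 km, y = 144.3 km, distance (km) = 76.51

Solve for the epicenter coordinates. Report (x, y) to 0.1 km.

Circle about each station: (x − 125.8)² + (y + 36.7)² = 245.52²; (x − 117.0)² + (y + 63.5)² = 252.55²; (x + 135.1)² + (y − 144.3)² = 76.51².
Subtracting the S_04 equation from the S_05 and S_06 equations removes the quadratic terms:
-17.6 x − 53.6 y = -2952.71
-521.8 x + 362.0 y = 76328.26
Solving the 2×2 system: x ≈ -88.0, y ≈ 84.0 km.

x ≈ -88.0 km, y ≈ 84.0 km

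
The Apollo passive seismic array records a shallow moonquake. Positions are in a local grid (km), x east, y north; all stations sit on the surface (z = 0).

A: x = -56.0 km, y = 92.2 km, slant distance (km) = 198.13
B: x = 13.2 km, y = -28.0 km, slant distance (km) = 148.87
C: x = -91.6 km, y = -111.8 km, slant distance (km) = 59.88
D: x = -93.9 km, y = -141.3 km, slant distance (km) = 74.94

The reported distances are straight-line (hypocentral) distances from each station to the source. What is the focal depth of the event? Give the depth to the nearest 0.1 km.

z ≈ 52.5 km

Each station gives a sphere (x−x_i)² + (y−y_i)² + z² = d_i² (stations at z=0).
Subtracting the A sphere from B and C: z² cancels, leaving linear equations in x and y:
138.4 x − 240.4 y = 6414.62
-71.2 x − 408.0 y = 44922.84
Solving: x ≈ -111.197, y ≈ -90.700 km (keep extra digits for the depth step; rounded: -111.2, -90.7).
Then from the A sphere: z² = 198.13² − (x + 56.0)² − (y − 92.2)² with x = -111.197, y = -90.700, so z ≈ 52.501 ≈ 52.5 km.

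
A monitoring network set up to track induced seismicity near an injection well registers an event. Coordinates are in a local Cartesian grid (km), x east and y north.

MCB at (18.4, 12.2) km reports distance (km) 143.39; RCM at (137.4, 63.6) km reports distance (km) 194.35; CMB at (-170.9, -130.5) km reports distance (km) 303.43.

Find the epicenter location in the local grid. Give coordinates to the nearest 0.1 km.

Circle about each station: (x − 18.4)² + (y − 12.2)² = 143.39²; (x − 137.4)² + (y − 63.6)² = 194.35²; (x + 170.9)² + (y + 130.5)² = 303.43².
Subtracting pairs of circle equations eliminates x²+y² and gives linear equations (the radical axes):
238.0 x + 102.8 y = 5225.09
-378.6 x − 285.4 y = -25759.41
Solving the 2×2 system: x ≈ -39.9, y ≈ 143.2 km.

x ≈ -39.9 km, y ≈ 143.2 km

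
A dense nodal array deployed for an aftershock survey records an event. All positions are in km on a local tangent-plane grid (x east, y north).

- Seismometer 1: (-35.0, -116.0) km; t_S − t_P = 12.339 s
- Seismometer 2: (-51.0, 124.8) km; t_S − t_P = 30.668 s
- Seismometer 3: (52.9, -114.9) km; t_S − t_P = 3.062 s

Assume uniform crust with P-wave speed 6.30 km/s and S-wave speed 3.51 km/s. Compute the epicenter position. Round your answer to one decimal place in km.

x ≈ 59.7 km, y ≈ -91.6 km

Distance from S−P lag: d = Δt · v_P v_S / (v_P − v_S) = Δt · (6.30·3.51)/(6.30−3.51) ≈ 7.9258·Δt.
So d_Seismometer 1 = 97.80, d_Seismometer 2 = 243.07, d_Seismometer 3 = 24.27 km.
Circle about each station: (x + 35.0)² + (y + 116.0)² = 97.80²; (x + 51.0)² + (y − 124.8)² = 243.07²; (x − 52.9)² + (y + 114.9)² = 24.27².
Subtracting the Seismometer 1 equation from the Seismometer 2 and Seismometer 3 equations removes the quadratic terms:
-32.0 x + 481.6 y = -46023.14
175.8 x + 2.2 y = 10295.23
Solving the 2×2 system: x ≈ 59.7, y ≈ -91.6 km.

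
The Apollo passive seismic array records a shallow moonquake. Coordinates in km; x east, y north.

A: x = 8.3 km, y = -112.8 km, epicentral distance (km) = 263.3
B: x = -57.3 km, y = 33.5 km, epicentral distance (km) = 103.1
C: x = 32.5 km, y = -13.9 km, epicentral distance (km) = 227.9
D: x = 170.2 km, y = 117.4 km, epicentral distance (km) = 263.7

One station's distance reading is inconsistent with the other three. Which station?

Solve using three stations at a time. Using A, B, D (subtract circle equations pairwise → linear system) gives (x, y) ≈ (-93.2, 130.2).
Distances from that point to each station vs reported:
  A: calculated 263.3 vs reported 263.3 → residual 0.0 km
  B: calculated 103.1 vs reported 103.1 → residual 0.0 km
  C: calculated 191.2 vs reported 227.9 → residual 36.7 km
  D: calculated 263.7 vs reported 263.7 → residual 0.0 km
A, B, D are mutually consistent (residuals ≈ 0); C is off by 36.7 km.

C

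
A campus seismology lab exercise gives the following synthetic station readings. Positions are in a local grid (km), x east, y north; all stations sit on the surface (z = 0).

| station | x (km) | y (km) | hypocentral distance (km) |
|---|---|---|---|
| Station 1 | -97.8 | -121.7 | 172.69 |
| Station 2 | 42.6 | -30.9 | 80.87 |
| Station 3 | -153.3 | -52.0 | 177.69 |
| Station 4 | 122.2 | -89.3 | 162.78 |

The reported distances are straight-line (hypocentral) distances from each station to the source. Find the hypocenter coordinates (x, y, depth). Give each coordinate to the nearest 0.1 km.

(3.7, 3.5, 62.0)

Each station gives a sphere (x−x_i)² + (y−y_i)² + z² = d_i² (stations at z=0).
Subtracting the Station 1 sphere from Station 2 and Station 3: z² cancels, leaving linear equations in x and y:
280.8 x + 181.6 y = 1675.72
-111.0 x + 139.4 y = 77.26
Solving: x ≈ 3.703, y ≈ 3.502 km (keep extra digits for the depth step; rounded: 3.7, 3.5).
Then from the Station 1 sphere: z² = 172.69² − (x + 97.8)² − (y + 121.7)² with x = 3.703, y = 3.502, so z ≈ 61.995 ≈ 62.0 km.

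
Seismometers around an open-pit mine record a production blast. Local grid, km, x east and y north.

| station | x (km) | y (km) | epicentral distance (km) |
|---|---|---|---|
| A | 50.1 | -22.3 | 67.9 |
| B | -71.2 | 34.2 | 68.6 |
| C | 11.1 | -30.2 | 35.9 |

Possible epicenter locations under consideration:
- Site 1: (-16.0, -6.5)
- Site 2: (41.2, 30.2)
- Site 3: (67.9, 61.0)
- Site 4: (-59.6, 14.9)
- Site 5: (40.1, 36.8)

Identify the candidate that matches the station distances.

For each candidate, compare |candidate − station| to the reported distance:
Site 1: residuals A 0.1, B 0.0, C 0.1 → max 0.1 km
Site 2: residuals A 14.7, B 43.9, C 31.6 → max 43.9 km
Site 3: residuals A 17.3, B 73.1, C 71.5 → max 73.1 km
Site 4: residuals A 47.9, B 46.1, C 48.0 → max 48.0 km
Site 5: residuals A 8.0, B 42.7, C 37.1 → max 42.7 km
Only Site 1 has all residuals ≈ 0.

Site 1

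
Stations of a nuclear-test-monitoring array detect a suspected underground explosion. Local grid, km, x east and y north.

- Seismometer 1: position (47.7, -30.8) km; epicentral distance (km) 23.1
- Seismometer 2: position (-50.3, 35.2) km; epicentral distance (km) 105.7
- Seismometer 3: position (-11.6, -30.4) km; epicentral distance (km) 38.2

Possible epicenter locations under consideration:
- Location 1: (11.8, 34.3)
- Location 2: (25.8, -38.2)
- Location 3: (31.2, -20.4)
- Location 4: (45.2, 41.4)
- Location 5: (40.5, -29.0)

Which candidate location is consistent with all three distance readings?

Location 2

For each candidate, compare |candidate − station| to the reported distance:
Location 1: residuals Seismometer 1 51.2, Seismometer 2 43.6, Seismometer 3 30.6 → max 51.2 km
Location 2: residuals Seismometer 1 0.0, Seismometer 2 0.0, Seismometer 3 0.0 → max 0.0 km
Location 3: residuals Seismometer 1 3.6, Seismometer 2 7.0, Seismometer 3 5.8 → max 7.0 km
Location 4: residuals Seismometer 1 49.1, Seismometer 2 10.0, Seismometer 3 53.4 → max 53.4 km
Location 5: residuals Seismometer 1 15.7, Seismometer 2 5.5, Seismometer 3 13.9 → max 15.7 km
Only Location 2 has all residuals ≈ 0.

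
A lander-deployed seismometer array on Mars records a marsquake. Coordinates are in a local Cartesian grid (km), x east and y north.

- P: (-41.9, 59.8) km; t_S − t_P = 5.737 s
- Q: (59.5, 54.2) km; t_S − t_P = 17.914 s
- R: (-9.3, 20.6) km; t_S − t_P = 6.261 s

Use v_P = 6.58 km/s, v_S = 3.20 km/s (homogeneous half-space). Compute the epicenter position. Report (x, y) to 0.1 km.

Distance from S−P lag: d = Δt · v_P v_S / (v_P − v_S) = Δt · (6.58·3.20)/(6.58−3.20) ≈ 6.2296·Δt.
So d_P = 35.74, d_Q = 111.60, d_R = 39.00 km.
Circle about each station: (x + 41.9)² + (y − 59.8)² = 35.74²; (x − 59.5)² + (y − 54.2)² = 111.60²; (x + 9.3)² + (y − 20.6)² = 39.00².
Subtracting the P equation from the Q and R equations removes the quadratic terms:
202.8 x − 11.2 y = -10030.97
65.2 x − 78.4 y = -5064.45
Solving the 2×2 system: x ≈ -48.1, y ≈ 24.6 km.

(-48.1, 24.6)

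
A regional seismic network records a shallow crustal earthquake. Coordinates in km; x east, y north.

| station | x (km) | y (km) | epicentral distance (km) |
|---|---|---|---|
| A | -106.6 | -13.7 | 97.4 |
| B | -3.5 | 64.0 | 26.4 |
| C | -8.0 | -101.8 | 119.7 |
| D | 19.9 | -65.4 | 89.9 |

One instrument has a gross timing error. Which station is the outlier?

B

Solve using three stations at a time. Using A, C, D (subtract circle equations pairwise → linear system) gives (x, y) ≈ (-14.4, 17.8).
Distances from that point to each station vs reported:
  A: calculated 97.5 vs reported 97.4 → residual 0.1 km
  B: calculated 47.5 vs reported 26.4 → residual 21.1 km
  C: calculated 119.7 vs reported 119.7 → residual 0.0 km
  D: calculated 90.0 vs reported 89.9 → residual 0.1 km
A, C, D are mutually consistent (residuals ≈ 0); B is off by 21.1 km.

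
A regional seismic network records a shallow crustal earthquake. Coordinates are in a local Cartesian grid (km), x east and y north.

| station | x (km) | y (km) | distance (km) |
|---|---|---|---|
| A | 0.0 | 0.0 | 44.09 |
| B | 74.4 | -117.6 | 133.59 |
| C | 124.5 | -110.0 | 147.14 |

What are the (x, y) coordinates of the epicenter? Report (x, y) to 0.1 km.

(42.4, 12.1)

Circle about each station: x² + y² = 44.09²; (x − 74.4)² + (y + 117.6)² = 133.59²; (x − 124.5)² + (y + 110.0)² = 147.14².
Subtracting pairs of circle equations eliminates x²+y² and gives linear equations (the radical axes):
148.8 x − 235.2 y = 3462.76
249.0 x − 220.0 y = 7894.00
Solving the 2×2 system: x ≈ 42.4, y ≈ 12.1 km.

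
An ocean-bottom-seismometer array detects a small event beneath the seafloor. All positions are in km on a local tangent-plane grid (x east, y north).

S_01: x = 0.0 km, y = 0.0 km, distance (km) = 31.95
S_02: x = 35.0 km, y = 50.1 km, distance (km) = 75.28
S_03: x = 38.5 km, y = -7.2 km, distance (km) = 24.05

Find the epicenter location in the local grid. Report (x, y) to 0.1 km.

Circle about each station: x² + y² = 31.95²; (x − 35.0)² + (y − 50.1)² = 75.28²; (x − 38.5)² + (y + 7.2)² = 24.05².
Subtracting the S_01 equation from the S_02 and S_03 equations removes the quadratic terms:
70.0 x + 100.2 y = -911.27
77.0 x − 14.4 y = 1976.49
Solving the 2×2 system: x ≈ 21.2, y ≈ -23.9 km.

(21.2, -23.9)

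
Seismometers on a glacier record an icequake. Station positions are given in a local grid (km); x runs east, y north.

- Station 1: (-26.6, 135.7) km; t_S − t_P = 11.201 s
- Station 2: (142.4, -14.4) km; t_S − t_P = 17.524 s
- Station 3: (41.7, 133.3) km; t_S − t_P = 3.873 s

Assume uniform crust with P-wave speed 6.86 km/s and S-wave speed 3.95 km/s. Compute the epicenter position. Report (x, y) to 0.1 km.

Distance from S−P lag: d = Δt · v_P v_S / (v_P − v_S) = Δt · (6.86·3.95)/(6.86−3.95) ≈ 9.3117·Δt.
So d_Station 1 = 104.30, d_Station 2 = 163.18, d_Station 3 = 36.06 km.
Circle about each station: (x + 26.6)² + (y − 135.7)² = 104.30²; (x − 142.4)² + (y + 14.4)² = 163.18²; (x − 41.7)² + (y − 133.3)² = 36.06².
Subtracting pairs of circle equations eliminates x²+y² and gives linear equations (the radical axes):
338.0 x − 300.2 y = -14386.15
136.6 x − 4.8 y = 9963.90
Solving the 2×2 system: x ≈ 77.7, y ≈ 135.4 km.

(77.7, 135.4)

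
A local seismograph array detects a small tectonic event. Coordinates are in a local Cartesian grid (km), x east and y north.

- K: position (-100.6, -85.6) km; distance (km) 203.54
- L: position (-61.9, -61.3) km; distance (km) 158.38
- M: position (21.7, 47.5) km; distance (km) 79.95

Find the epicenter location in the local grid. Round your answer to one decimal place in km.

x ≈ 84.8 km, y ≈ -1.6 km

Circle about each station: (x + 100.6)² + (y + 85.6)² = 203.54²; (x + 61.9)² + (y + 61.3)² = 158.38²; (x − 21.7)² + (y − 47.5)² = 79.95².
Subtracting the K equation from the L and M equations removes the quadratic terms:
77.4 x + 48.6 y = 6485.89
244.6 x + 266.2 y = 20315.95
Solving the 2×2 system: x ≈ 84.8, y ≈ -1.6 km.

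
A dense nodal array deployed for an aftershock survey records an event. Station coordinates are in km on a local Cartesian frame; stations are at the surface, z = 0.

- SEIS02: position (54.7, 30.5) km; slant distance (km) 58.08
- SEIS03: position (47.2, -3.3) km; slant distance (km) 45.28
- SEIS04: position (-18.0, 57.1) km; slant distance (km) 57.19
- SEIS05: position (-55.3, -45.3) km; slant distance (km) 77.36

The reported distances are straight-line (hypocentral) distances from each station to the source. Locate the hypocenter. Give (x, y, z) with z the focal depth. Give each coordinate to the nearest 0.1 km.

Each station gives a sphere (x−x_i)² + (y−y_i)² + z² = d_i² (stations at z=0).
Subtracting the SEIS02 sphere from SEIS03 and SEIS04: z² cancels, leaving linear equations in x and y:
-15.0 x − 67.6 y = -360.60
-145.4 x + 53.2 y = -235.34
Solving: x ≈ 3.302, y ≈ 4.602 km (keep extra digits for the depth step; rounded: 3.3, 4.6).
Then from the SEIS02 sphere: z² = 58.08² − (x − 54.7)² − (y − 30.5)² with x = 3.302, y = 4.602, so z ≈ 7.799 ≈ 7.8 km.

x ≈ 3.3 km, y ≈ 4.6 km, depth ≈ 7.8 km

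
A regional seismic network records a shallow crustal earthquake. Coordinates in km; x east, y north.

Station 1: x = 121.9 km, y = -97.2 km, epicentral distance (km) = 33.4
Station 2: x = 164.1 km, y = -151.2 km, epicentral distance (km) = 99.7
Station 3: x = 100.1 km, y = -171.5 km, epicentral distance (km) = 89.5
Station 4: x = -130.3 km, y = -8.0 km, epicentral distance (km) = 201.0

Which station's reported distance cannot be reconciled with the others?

Station 4

Solve using three stations at a time. Using Station 1, Station 2, Station 3 (subtract circle equations pairwise → linear system) gives (x, y) ≈ (92.0, -82.4).
Distances from that point to each station vs reported:
  Station 1: calculated 33.4 vs reported 33.4 → residual 0.0 km
  Station 2: calculated 99.7 vs reported 99.7 → residual 0.0 km
  Station 3: calculated 89.5 vs reported 89.5 → residual 0.0 km
  Station 4: calculated 234.4 vs reported 201.0 → residual 33.4 km
Station 1, Station 2, Station 3 are mutually consistent (residuals ≈ 0); Station 4 is off by 33.4 km.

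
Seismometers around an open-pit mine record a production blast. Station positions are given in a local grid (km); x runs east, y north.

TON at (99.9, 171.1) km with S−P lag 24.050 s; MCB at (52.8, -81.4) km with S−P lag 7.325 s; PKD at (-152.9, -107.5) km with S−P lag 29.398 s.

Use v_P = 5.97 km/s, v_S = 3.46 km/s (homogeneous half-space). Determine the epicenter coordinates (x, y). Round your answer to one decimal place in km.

(74.6, -25.2)

Distance from S−P lag: d = Δt · v_P v_S / (v_P − v_S) = Δt · (5.97·3.46)/(5.97−3.46) ≈ 8.2296·Δt.
So d_TON = 197.92, d_MCB = 60.28, d_PKD = 241.93 km.
Circle about each station: (x − 99.9)² + (y − 171.1)² = 197.92²; (x − 52.8)² + (y + 81.4)² = 60.28²; (x + 152.9)² + (y + 107.5)² = 241.93².
Subtracting the TON equation from the MCB and PKD equations removes the quadratic terms:
-94.2 x − 505.0 y = 5697.23
-505.6 x − 557.2 y = -23678.36
Solving the 2×2 system: x ≈ 74.6, y ≈ -25.2 km.
Check against TON (with the unrounded x, y): √((x − 99.9)²+(y − 171.1)²) = 197.92 ≈ 197.92 km. ✓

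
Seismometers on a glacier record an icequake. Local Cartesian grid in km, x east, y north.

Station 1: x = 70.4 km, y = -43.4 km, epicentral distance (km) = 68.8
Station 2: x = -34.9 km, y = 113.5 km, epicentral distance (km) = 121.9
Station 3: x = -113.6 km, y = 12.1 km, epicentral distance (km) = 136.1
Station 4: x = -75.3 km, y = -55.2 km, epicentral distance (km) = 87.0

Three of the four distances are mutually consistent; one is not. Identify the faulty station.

Station 4

Solve using three stations at a time. Using Station 1, Station 2, Station 3 (subtract circle equations pairwise → linear system) gives (x, y) ≈ (22.4, 5.9).
Distances from that point to each station vs reported:
  Station 1: calculated 68.8 vs reported 68.8 → residual 0.0 km
  Station 2: calculated 121.9 vs reported 121.9 → residual 0.0 km
  Station 3: calculated 136.1 vs reported 136.1 → residual 0.0 km
  Station 4: calculated 115.2 vs reported 87.0 → residual 28.2 km
Station 1, Station 2, Station 3 are mutually consistent (residuals ≈ 0); Station 4 is off by 28.2 km.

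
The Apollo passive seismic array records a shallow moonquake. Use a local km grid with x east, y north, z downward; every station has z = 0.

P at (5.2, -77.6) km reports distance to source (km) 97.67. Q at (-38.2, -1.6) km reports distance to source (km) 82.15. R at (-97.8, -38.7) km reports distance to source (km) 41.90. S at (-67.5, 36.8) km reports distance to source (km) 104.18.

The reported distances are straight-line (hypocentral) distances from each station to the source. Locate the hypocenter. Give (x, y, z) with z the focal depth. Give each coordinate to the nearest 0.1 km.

Each station gives a sphere (x−x_i)² + (y−y_i)² + z² = d_i² (stations at z=0).
Subtracting the P sphere from Q and R: z² cancels, leaving linear equations in x and y:
-86.8 x + 152.0 y = -1796.19
-206.0 x + 77.8 y = 12797.55
Solving: x ≈ -84.897, y ≈ -60.297 km (keep extra digits for the depth step; rounded: -84.9, -60.3).
Then from the P sphere: z² = 97.67² − (x − 5.2)² − (y + 77.6)² with x = -84.897, y = -60.297, so z ≈ 33.505 ≈ 33.5 km.

x ≈ -84.9 km, y ≈ -60.3 km, depth ≈ 33.5 km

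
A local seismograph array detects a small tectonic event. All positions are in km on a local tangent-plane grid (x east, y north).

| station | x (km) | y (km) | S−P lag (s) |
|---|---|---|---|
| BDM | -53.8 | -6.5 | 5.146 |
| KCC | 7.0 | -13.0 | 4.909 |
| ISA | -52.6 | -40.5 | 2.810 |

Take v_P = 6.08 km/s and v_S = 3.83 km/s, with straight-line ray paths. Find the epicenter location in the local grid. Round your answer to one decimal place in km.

Distance from S−P lag: d = Δt · v_P v_S / (v_P − v_S) = Δt · (6.08·3.83)/(6.08−3.83) ≈ 10.3495·Δt.
So d_BDM = 53.26, d_KCC = 50.81, d_ISA = 29.08 km.
Circle about each station: (x + 53.8)² + (y + 6.5)² = 53.26²; (x − 7.0)² + (y + 13.0)² = 50.81²; (x + 52.6)² + (y + 40.5)² = 29.08².
Subtracting the BDM equation from the KCC and ISA equations removes the quadratic terms:
121.6 x − 13.0 y = -2463.72
2.4 x − 68.0 y = 3461.30
Solving the 2×2 system: x ≈ -25.8, y ≈ -51.8 km.

x ≈ -25.8 km, y ≈ -51.8 km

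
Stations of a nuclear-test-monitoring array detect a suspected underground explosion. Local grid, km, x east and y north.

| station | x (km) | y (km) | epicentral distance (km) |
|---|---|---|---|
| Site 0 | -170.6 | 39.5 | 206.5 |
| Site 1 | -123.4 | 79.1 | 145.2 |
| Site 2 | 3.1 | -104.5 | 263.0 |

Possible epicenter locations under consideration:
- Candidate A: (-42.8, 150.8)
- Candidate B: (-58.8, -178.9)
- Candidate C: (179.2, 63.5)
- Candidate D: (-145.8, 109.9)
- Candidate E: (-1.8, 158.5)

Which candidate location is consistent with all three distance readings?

For each candidate, compare |candidate − station| to the reported distance:
Candidate A: residuals Site 0 37.0, Site 1 37.3, Site 2 3.6 → max 37.3 km
Candidate B: residuals Site 0 38.9, Site 1 120.8, Site 2 166.2 → max 166.2 km
Candidate C: residuals Site 0 144.1, Site 1 157.8, Site 2 19.6 → max 157.8 km
Candidate D: residuals Site 0 131.9, Site 1 107.1, Site 2 2.0 → max 131.9 km
Candidate E: residuals Site 0 0.0, Site 1 0.0, Site 2 0.0 → max 0.0 km
Only Candidate E has all residuals ≈ 0.

Candidate E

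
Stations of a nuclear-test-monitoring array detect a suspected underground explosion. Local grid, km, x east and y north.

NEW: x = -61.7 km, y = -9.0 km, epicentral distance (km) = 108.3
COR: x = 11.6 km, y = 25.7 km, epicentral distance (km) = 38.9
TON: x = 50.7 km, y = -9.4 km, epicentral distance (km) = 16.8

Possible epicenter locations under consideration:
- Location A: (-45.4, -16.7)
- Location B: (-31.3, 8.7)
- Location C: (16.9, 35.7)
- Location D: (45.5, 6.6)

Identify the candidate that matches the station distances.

Location D

For each candidate, compare |candidate − station| to the reported distance:
Location A: residuals NEW 90.3, COR 32.1, TON 79.6 → max 90.3 km
Location B: residuals NEW 73.1, COR 7.2, TON 67.2 → max 73.1 km
Location C: residuals NEW 17.9, COR 27.6, TON 39.6 → max 39.6 km
Location D: residuals NEW 0.0, COR 0.0, TON 0.0 → max 0.0 km
Only Location D has all residuals ≈ 0.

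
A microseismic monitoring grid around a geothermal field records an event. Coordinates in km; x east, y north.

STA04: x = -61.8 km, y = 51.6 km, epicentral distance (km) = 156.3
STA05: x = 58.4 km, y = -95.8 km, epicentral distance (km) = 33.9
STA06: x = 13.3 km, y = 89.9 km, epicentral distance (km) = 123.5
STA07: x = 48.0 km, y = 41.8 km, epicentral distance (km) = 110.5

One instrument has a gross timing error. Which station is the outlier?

STA06

Solve using three stations at a time. Using STA04, STA05, STA07 (subtract circle equations pairwise → linear system) gives (x, y) ≈ (38.5, -68.3).
Distances from that point to each station vs reported:
  STA04: calculated 156.3 vs reported 156.3 → residual 0.0 km
  STA05: calculated 34.0 vs reported 33.9 → residual 0.1 km
  STA06: calculated 160.2 vs reported 123.5 → residual 36.7 km
  STA07: calculated 110.5 vs reported 110.5 → residual 0.0 km
STA04, STA05, STA07 are mutually consistent (residuals ≈ 0); STA06 is off by 36.7 km.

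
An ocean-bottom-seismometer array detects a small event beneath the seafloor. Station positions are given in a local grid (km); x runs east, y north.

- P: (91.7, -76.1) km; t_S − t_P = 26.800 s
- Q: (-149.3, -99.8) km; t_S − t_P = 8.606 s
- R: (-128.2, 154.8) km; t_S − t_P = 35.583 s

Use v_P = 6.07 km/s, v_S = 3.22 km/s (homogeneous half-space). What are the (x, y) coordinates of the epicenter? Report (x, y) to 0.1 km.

Distance from S−P lag: d = Δt · v_P v_S / (v_P − v_S) = Δt · (6.07·3.22)/(6.07−3.22) ≈ 6.8580·Δt.
So d_P = 183.80, d_Q = 59.02, d_R = 244.03 km.
Circle about each station: (x − 91.7)² + (y + 76.1)² = 183.80²; (x + 149.3)² + (y + 99.8)² = 59.02²; (x + 128.2)² + (y − 154.8)² = 244.03².
Subtracting pairs of circle equations eliminates x²+y² and gives linear equations (the radical axes):
-482.0 x − 47.4 y = 48349.51
-439.8 x + 461.8 y = 429.98
Solving the 2×2 system: x ≈ -91.8, y ≈ -86.5 km.

x ≈ -91.8 km, y ≈ -86.5 km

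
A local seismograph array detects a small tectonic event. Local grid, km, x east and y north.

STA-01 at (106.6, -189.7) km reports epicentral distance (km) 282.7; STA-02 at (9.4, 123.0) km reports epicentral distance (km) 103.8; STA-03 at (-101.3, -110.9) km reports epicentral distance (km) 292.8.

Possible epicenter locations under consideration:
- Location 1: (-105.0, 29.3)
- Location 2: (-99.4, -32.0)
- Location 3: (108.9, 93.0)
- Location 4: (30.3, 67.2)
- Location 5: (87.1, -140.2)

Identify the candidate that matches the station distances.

Location 3

For each candidate, compare |candidate − station| to the reported distance:
Location 1: residuals STA-01 21.8, STA-02 44.1, STA-03 152.6 → max 152.6 km
Location 2: residuals STA-01 23.3, STA-02 85.6, STA-03 213.9 → max 213.9 km
Location 3: residuals STA-01 0.0, STA-02 0.1, STA-03 0.0 → max 0.1 km
Location 4: residuals STA-01 14.7, STA-02 44.2, STA-03 71.4 → max 71.4 km
Location 5: residuals STA-01 229.5, STA-02 170.6, STA-03 102.1 → max 229.5 km
Only Location 3 has all residuals ≈ 0.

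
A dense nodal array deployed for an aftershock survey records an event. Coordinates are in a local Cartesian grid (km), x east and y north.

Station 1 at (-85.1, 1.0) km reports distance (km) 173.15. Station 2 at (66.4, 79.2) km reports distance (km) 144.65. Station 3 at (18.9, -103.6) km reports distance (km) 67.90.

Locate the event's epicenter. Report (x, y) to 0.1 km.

x ≈ 74.9 km, y ≈ -65.2 km

Circle about each station: (x + 85.1)² + (y − 1.0)² = 173.15²; (x − 66.4)² + (y − 79.2)² = 144.65²; (x − 18.9)² + (y + 103.6)² = 67.90².
Subtracting the Station 1 equation from the Station 2 and Station 3 equations removes the quadratic terms:
303.0 x + 156.4 y = 12495.89
208.0 x − 209.2 y = 29217.67
Solving the 2×2 system: x ≈ 74.9, y ≈ -65.2 km.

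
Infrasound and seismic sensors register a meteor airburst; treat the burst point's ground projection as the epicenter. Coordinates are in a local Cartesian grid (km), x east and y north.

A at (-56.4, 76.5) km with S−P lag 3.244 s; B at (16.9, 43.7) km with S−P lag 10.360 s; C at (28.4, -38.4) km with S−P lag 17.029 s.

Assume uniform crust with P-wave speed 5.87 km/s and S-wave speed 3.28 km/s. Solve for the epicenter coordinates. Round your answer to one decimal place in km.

-59.6 km east, 52.6 km north

Distance from S−P lag: d = Δt · v_P v_S / (v_P − v_S) = Δt · (5.87·3.28)/(5.87−3.28) ≈ 7.4338·Δt.
So d_A = 24.12, d_B = 77.01, d_C = 126.59 km.
Circle about each station: (x + 56.4)² + (y − 76.5)² = 24.12²; (x − 16.9)² + (y − 43.7)² = 77.01²; (x − 28.4)² + (y + 38.4)² = 126.59².
Subtracting the A equation from the B and C equations removes the quadratic terms:
146.6 x − 65.6 y = -12186.68
169.6 x − 229.8 y = -22195.34
Solving the 2×2 system: x ≈ -59.6, y ≈ 52.6 km.
Check against A (with the unrounded x, y): √((x + 56.4)²+(y − 76.5)²) = 24.10 ≈ 24.12 km. ✓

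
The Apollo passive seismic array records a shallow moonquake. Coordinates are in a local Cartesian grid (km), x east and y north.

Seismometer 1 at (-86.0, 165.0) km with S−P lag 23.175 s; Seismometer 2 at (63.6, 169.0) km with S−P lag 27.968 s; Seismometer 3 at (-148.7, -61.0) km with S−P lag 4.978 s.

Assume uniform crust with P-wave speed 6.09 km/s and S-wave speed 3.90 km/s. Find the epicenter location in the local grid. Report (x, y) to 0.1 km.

-100.8 km east, -85.9 km north

Distance from S−P lag: d = Δt · v_P v_S / (v_P − v_S) = Δt · (6.09·3.90)/(6.09−3.90) ≈ 10.8452·Δt.
So d_Seismometer 1 = 251.34, d_Seismometer 2 = 303.32, d_Seismometer 3 = 53.99 km.
Circle about each station: (x + 86.0)² + (y − 165.0)² = 251.34²; (x − 63.6)² + (y − 169.0)² = 303.32²; (x + 148.7)² + (y + 61.0)² = 53.99².
Subtracting the Seismometer 1 equation from the Seismometer 2 and Seismometer 3 equations removes the quadratic terms:
299.2 x + 8.0 y = -30846.27
-125.4 x − 452.0 y = 51468.57
Solving the 2×2 system: x ≈ -100.8, y ≈ -85.9 km.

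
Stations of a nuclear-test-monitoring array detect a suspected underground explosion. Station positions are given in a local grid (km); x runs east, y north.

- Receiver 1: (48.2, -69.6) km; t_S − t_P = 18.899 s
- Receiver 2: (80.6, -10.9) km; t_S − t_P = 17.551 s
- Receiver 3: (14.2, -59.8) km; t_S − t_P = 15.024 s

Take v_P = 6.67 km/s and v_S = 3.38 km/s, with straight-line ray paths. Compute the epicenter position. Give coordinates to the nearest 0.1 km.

Distance from S−P lag: d = Δt · v_P v_S / (v_P − v_S) = Δt · (6.67·3.38)/(6.67−3.38) ≈ 6.8525·Δt.
So d_Receiver 1 = 129.50, d_Receiver 2 = 120.27, d_Receiver 3 = 102.95 km.
Circle about each station: (x − 48.2)² + (y + 69.6)² = 129.50²; (x − 80.6)² + (y + 10.9)² = 120.27²; (x − 14.2)² + (y + 59.8)² = 102.95².
Subtracting the Receiver 1 equation from the Receiver 2 and Receiver 3 equations removes the quadratic terms:
64.8 x + 117.4 y = 1753.15
-68.0 x + 19.6 y = 2781.83
Solving the 2×2 system: x ≈ -31.6, y ≈ 32.4 km.

x ≈ -31.6 km, y ≈ 32.4 km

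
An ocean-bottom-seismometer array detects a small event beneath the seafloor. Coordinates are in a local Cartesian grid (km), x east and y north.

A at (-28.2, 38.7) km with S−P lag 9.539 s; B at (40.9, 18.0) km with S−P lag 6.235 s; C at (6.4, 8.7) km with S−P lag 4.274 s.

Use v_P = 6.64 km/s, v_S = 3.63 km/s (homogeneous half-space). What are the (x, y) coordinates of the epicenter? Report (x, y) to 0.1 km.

14.7 km east, -24.5 km north

Distance from S−P lag: d = Δt · v_P v_S / (v_P − v_S) = Δt · (6.64·3.63)/(6.64−3.63) ≈ 8.0077·Δt.
So d_A = 76.39, d_B = 49.93, d_C = 34.22 km.
Circle about each station: (x + 28.2)² + (y − 38.7)² = 76.39²; (x − 40.9)² + (y − 18.0)² = 49.93²; (x − 6.4)² + (y − 8.7)² = 34.22².
Subtracting pairs of circle equations eliminates x²+y² and gives linear equations (the radical axes):
138.2 x − 41.4 y = 3046.31
69.2 x − 60.0 y = 2488.14
Solving the 2×2 system: x ≈ 14.7, y ≈ -24.5 km.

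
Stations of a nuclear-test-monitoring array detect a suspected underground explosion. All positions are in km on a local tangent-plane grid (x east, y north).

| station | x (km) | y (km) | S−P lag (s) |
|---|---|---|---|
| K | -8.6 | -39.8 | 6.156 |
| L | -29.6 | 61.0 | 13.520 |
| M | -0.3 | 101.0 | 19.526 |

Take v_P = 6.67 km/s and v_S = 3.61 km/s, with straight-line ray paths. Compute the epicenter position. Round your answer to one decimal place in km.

Distance from S−P lag: d = Δt · v_P v_S / (v_P − v_S) = Δt · (6.67·3.61)/(6.67−3.61) ≈ 7.8689·Δt.
So d_K = 48.44, d_L = 106.39, d_M = 153.65 km.
Circle about each station: (x + 8.6)² + (y + 39.8)² = 48.44²; (x + 29.6)² + (y − 61.0)² = 106.39²; (x + 0.3)² + (y − 101.0)² = 153.65².
Subtracting the K equation from the L and M equations removes the quadratic terms:
-42.0 x + 201.6 y = -6033.24
16.6 x + 281.6 y = -12718.80
Solving the 2×2 system: x ≈ -57.0, y ≈ -41.8 km.
Check against K (with the unrounded x, y): √((x + 8.6)²+(y + 39.8)²) = 48.46 ≈ 48.44 km. ✓

(-57.0, -41.8)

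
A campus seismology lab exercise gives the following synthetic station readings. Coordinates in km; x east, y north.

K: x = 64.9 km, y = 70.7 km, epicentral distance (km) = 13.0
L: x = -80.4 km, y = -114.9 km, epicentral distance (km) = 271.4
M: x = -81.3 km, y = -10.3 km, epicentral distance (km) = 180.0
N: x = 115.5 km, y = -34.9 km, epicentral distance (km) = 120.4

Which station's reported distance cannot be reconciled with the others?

Solve using three stations at a time. Using K, M, N (subtract circle equations pairwise → linear system) gives (x, y) ≈ (75.2, 78.6).
Distances from that point to each station vs reported:
  K: calculated 13.0 vs reported 13.0 → residual 0.0 km
  L: calculated 248.3 vs reported 271.4 → residual 23.1 km
  M: calculated 180.0 vs reported 180.0 → residual 0.0 km
  N: calculated 120.4 vs reported 120.4 → residual 0.0 km
K, M, N are mutually consistent (residuals ≈ 0); L is off by 23.1 km.

L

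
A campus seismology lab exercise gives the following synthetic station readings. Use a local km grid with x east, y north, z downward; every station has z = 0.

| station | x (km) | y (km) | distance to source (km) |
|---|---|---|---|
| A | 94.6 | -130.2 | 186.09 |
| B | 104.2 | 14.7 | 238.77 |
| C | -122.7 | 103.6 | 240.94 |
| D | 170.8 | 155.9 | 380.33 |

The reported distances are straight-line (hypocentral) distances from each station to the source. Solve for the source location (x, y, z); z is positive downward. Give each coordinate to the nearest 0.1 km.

Each station gives a sphere (x−x_i)² + (y−y_i)² + z² = d_i² (stations at z=0).
Subtracting the A sphere from B and C: z² cancels, leaving linear equations in x and y:
19.2 x + 289.8 y = -37209.09
-434.6 x + 467.6 y = -23535.55
Solving: x ≈ -78.402, y ≈ -123.201 km (keep extra digits for the depth step; rounded: -78.4, -123.2).
Then from the A sphere: z² = 186.09² − (x − 94.6)² − (y + 130.2)² with x = -78.402, y = -123.201, so z ≈ 68.197 ≈ 68.2 km.

x ≈ -78.4 km, y ≈ -123.2 km, depth ≈ 68.2 km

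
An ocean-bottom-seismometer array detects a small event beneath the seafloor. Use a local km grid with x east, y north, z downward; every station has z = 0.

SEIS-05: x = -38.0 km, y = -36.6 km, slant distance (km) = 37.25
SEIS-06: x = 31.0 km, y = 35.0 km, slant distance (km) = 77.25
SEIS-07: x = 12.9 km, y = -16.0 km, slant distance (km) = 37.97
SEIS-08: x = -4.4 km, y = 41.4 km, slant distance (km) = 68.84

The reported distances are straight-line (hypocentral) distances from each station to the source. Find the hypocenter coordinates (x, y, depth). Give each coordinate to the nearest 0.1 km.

Each station gives a sphere (x−x_i)² + (y−y_i)² + z² = d_i² (stations at z=0).
Subtracting the SEIS-05 sphere from SEIS-06 and SEIS-07: z² cancels, leaving linear equations in x and y:
138.0 x + 143.2 y = -5177.56
101.8 x + 41.2 y = -2415.31
Solving: x ≈ -14.907, y ≈ -21.790 km (keep extra digits for the depth step; rounded: -14.9, -21.8).
Then from the SEIS-05 sphere: z² = 37.25² − (x + 38.0)² − (y + 36.6)² with x = -14.907, y = -21.790, so z ≈ 25.198 ≈ 25.2 km.
Check against SEIS-08 (with the unrounded solution): distance 68.84 ≈ 68.84 km. ✓

x ≈ -14.9 km, y ≈ -21.8 km, depth ≈ 25.2 km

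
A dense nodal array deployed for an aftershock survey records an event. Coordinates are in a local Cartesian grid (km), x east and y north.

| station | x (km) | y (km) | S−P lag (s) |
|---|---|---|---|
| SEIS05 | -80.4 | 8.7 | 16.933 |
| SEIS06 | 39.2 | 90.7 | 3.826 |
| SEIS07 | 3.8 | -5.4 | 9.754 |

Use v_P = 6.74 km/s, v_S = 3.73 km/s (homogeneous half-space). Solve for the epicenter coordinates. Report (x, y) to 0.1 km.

x ≈ 51.0 km, y ≈ 61.0 km

Distance from S−P lag: d = Δt · v_P v_S / (v_P − v_S) = Δt · (6.74·3.73)/(6.74−3.73) ≈ 8.3522·Δt.
So d_SEIS05 = 141.43, d_SEIS06 = 31.96, d_SEIS07 = 81.47 km.
Circle about each station: (x + 80.4)² + (y − 8.7)² = 141.43²; (x − 39.2)² + (y − 90.7)² = 31.96²; (x − 3.8)² + (y + 5.4)² = 81.47².
Subtracting the SEIS05 equation from the SEIS06 and SEIS07 equations removes the quadratic terms:
239.2 x + 164.0 y = 22204.28
168.4 x − 28.2 y = 6868.83
Solving the 2×2 system: x ≈ 51.0, y ≈ 61.0 km.
Check against SEIS05 (with the unrounded x, y): √((x + 80.4)²+(y − 8.7)²) = 141.43 ≈ 141.43 km. ✓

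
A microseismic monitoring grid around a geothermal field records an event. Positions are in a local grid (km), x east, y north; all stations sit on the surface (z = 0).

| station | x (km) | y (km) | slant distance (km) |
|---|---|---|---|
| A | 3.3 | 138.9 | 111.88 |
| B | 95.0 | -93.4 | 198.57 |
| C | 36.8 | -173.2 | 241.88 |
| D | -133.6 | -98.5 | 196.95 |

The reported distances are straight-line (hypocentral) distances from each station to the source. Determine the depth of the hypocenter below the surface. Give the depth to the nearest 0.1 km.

Each station gives a sphere (x−x_i)² + (y−y_i)² + z² = d_i² (stations at z=0).
Subtracting the A sphere from B and C: z² cancels, leaving linear equations in x and y:
183.4 x − 464.6 y = -28468.45
67.0 x − 624.2 y = -33940.42
Solving: x ≈ -24.011, y ≈ 51.797 km (keep extra digits for the depth step; rounded: -24.0, 51.8).
Then from the A sphere: z² = 111.88² − (x − 3.3)² − (y − 138.9)² with x = -24.011, y = 51.797, so z ≈ 64.686 ≈ 64.7 km.
Check against D (with the unrounded solution): distance 196.93 ≈ 196.95 km. ✓

z ≈ 64.7 km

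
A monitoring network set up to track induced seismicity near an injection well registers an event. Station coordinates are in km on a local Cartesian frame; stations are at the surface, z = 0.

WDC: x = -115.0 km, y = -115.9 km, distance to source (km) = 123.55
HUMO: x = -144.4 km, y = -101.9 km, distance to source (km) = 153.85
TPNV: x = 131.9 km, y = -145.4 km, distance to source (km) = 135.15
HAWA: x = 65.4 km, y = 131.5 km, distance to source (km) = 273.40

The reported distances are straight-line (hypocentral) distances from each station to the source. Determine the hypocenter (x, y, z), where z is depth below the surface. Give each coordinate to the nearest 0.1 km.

Each station gives a sphere (x−x_i)² + (y−y_i)² + z² = d_i² (stations at z=0).
Subtracting the WDC sphere from HUMO and TPNV: z² cancels, leaving linear equations in x and y:
-58.8 x + 28.0 y = -3828.06
493.8 x − 59.0 y = 8880.04
Solving: x ≈ 2.200, y ≈ -132.096 km (keep extra digits for the depth step; rounded: 2.2, -132.1).
Then from the WDC sphere: z² = 123.55² − (x + 115.0)² − (y + 115.9)² with x = 2.200, y = -132.096, so z ≈ 35.587 ≈ 35.6 km.

(2.2, -132.1, 35.6)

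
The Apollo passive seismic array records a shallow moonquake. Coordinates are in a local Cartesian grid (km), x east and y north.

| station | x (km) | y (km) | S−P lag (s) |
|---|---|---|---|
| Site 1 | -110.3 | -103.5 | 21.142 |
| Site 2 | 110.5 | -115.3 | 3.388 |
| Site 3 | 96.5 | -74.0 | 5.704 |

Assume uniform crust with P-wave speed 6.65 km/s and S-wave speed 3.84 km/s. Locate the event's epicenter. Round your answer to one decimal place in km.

(80.8, -123.4)

Distance from S−P lag: d = Δt · v_P v_S / (v_P − v_S) = Δt · (6.65·3.84)/(6.65−3.84) ≈ 9.0875·Δt.
So d_Site 1 = 192.13, d_Site 2 = 30.79, d_Site 3 = 51.84 km.
Circle about each station: (x + 110.3)² + (y + 103.5)² = 192.13²; (x − 110.5)² + (y + 115.3)² = 30.79²; (x − 96.5)² + (y + 74.0)² = 51.84².
Subtracting the Site 1 equation from the Site 2 and Site 3 equations removes the quadratic terms:
441.6 x − 23.6 y = 38591.91
413.6 x + 59.0 y = 26136.46
Solving the 2×2 system: x ≈ 80.8, y ≈ -123.4 km.
Check against Site 1 (with the unrounded x, y): √((x + 110.3)²+(y + 103.5)²) = 192.13 ≈ 192.13 km. ✓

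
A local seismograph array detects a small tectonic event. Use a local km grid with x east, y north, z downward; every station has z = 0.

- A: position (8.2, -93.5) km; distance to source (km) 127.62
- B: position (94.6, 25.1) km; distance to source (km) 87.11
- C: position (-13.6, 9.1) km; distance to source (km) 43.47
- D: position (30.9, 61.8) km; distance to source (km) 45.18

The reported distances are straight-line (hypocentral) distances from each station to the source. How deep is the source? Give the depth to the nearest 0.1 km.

Each station gives a sphere (x−x_i)² + (y−y_i)² + z² = d_i² (stations at z=0).
Subtracting the A sphere from B and C: z² cancels, leaving linear equations in x and y:
172.8 x + 237.2 y = 9468.39
-43.6 x + 205.2 y = 5855.50
Solving: x ≈ 12.096, y ≈ 31.106 km (keep extra digits for the depth step; rounded: 12.1, 31.1).
Then from the A sphere: z² = 127.62² − (x − 8.2)² − (y + 93.5)² with x = 12.096, y = 31.106, so z ≈ 27.295 ≈ 27.3 km.

27.3 km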